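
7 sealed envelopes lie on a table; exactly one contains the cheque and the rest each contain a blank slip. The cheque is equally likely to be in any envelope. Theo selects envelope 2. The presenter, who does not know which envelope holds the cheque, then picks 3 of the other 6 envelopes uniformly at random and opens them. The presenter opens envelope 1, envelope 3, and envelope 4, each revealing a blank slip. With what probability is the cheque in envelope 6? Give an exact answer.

Apply Bayes' rule, conditioning on where the cheque actually is.
If it is in any of envelopes 1, 3, and 4 (prior 1/7 each): that envelope was opened and seen not to hold the prize — ruled out; weight (1/7)·0 = 0 each.
If it is in any of envelopes 2, 5, 6, and 7 (prior 1/7 each): the presenter picks exactly this set with probability 1/20 regardless, and none is the prize; weight (1/7)·(1/20) = 1/140 each.
The weights sum to 1/35.
So P(the cheque in envelope 6 | the presenter opened envelope 1, envelope 3, and envelope 4) = (1/140) / (1/35) = 1/4.

1/4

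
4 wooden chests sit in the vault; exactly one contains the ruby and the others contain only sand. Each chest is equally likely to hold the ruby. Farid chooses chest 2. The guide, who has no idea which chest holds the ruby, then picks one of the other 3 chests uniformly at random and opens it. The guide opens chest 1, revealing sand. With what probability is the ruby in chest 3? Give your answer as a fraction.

1/3

Consider each possible location of the ruby in turn.
If it is in chest 1 (prior 1/4): the guide opened chest 1, so this case is ruled out; weight (1/4)·0 = 0.
If it is in any of chests 2, 3, and 4 (prior 1/4 each): the guide picks chest 1 with probability 1/3 regardless, and it is not the prize; weight (1/4)·(1/3) = 1/12 each.
The weights sum to 1/4.
So P(the ruby in chest 3 | the guide opened chest 1) = (1/12) / (1/4) = 1/3.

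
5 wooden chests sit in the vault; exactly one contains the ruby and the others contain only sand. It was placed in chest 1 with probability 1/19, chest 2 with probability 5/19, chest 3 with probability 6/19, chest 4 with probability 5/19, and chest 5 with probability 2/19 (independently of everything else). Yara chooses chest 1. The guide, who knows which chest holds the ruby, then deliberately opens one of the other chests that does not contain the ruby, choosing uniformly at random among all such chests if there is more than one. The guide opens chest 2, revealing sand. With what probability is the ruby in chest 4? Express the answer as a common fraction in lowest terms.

4/11

Condition on the true location of the ruby.
If it is in chest 1 (prior 1/19): the guide has 4 equally likely choices, so probability 1/4; weight (1/19)·(1/4) = 1/76.
If it is in chest 2 (prior 5/19): the guide opened chest 2, so this case is ruled out; weight (5/19)·0 = 0.
If it is in chest 3 (prior 6/19): the guide has 3 equally likely choices, so probability 1/3; weight (6/19)·(1/3) = 2/19.
If it is in chest 4 (prior 5/19): the guide has 3 equally likely choices, so probability 1/3; weight (5/19)·(1/3) = 5/57.
If it is in chest 5 (prior 2/19): the guide has 3 equally likely choices, so probability 1/3; weight (2/19)·(1/3) = 2/57.
The weights sum to 55/228.
So P(the ruby in chest 4 | the guide opened chest 2) = (5/57) / (55/228) = 4/11.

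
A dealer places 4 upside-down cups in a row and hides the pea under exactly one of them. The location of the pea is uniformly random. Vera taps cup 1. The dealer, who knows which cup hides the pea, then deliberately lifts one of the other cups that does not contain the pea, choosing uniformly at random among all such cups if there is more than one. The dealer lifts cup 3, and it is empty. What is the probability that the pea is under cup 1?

1/4

Consider each possible location of the pea in turn.
If it is under cup 1 (prior 1/4): the dealer has 3 equally likely choices, so probability 1/3; weight (1/4)·(1/3) = 1/12.
If it is under either of cups 2 and 4 (prior 1/4 each): the dealer has 2 equally likely choices, so probability 1/2; weight (1/4)·(1/2) = 1/8 each.
If it is under cup 3 (prior 1/4): the dealer opened cup 3, so this case is ruled out; weight (1/4)·0 = 0.
The weights sum to 1/3.
So P(the pea under cup 1 | the dealer opened cup 3) = (1/12) / (1/3) = 1/4.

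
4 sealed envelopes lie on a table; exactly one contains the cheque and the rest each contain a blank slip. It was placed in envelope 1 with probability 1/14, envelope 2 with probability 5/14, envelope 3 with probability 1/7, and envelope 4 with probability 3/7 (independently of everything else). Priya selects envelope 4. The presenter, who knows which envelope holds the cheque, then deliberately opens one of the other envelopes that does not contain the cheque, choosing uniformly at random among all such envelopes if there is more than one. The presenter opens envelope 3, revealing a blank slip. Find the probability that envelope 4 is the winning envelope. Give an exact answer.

2/5

Apply Bayes' rule, conditioning on where the cheque actually is.
If it is in envelope 1 (prior 1/14): the presenter has 2 equally likely choices, so probability 1/2; weight (1/14)·(1/2) = 1/28.
If it is in envelope 2 (prior 5/14): the presenter has 2 equally likely choices, so probability 1/2; weight (5/14)·(1/2) = 5/28.
If it is in envelope 3 (prior 1/7): the presenter opened envelope 3, so this case is ruled out; weight (1/7)·0 = 0.
If it is in envelope 4 (prior 3/7): the presenter has 3 equally likely choices, so probability 1/3; weight (3/7)·(1/3) = 1/7.
The weights sum to 5/14.
So P(the cheque in envelope 4 | the presenter opened envelope 3) = (1/7) / (5/14) = 2/5.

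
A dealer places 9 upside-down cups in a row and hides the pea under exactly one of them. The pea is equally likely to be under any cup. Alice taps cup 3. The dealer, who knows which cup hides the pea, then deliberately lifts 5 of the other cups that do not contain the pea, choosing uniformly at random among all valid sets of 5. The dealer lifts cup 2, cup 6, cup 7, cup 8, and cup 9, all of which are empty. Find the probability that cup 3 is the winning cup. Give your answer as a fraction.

Condition on the true location of the pea.
If it is under any of cups 1, 4, and 5 (prior 1/9 each): the dealer has 21 equally likely choices, so probability 1/21; weight (1/9)·(1/21) = 1/189 each.
If it is under any of cups 2, 6, 7, 8, and 9 (prior 1/9 each): that cup was opened and seen not to hold the prize — ruled out; weight (1/9)·0 = 0 each.
If it is under cup 3 (prior 1/9): the dealer has 56 equally likely choices, so probability 1/56; weight (1/9)·(1/56) = 1/504.
The weights sum to 1/56.
So P(the pea under cup 3 | the dealer opened cup 2, cup 6, cup 7, cup 8, and cup 9) = (1/504) / (1/56) = 1/9.

1/9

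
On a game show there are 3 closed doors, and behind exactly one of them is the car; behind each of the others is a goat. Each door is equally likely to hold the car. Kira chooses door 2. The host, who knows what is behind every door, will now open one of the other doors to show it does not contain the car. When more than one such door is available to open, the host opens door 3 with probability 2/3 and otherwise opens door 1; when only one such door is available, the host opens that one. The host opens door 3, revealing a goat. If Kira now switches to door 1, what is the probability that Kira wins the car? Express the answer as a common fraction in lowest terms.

3/5

Condition on the true location of the car.
If it is behind door 1 (prior 1/3): only door 3 is available, probability 1; weight (1/3)·1 = 1/3.
If it is behind door 2 (prior 1/3): door 3 is available, opened with probability 2/3; weight (1/3)·(2/3) = 2/9.
If it is behind door 3 (prior 1/3): the host opened door 3, so this case is ruled out; weight (1/3)·0 = 0.
The weights sum to 5/9.
So P(the car behind door 1 | the host opened door 3) = (1/3) / (5/9) = 3/5.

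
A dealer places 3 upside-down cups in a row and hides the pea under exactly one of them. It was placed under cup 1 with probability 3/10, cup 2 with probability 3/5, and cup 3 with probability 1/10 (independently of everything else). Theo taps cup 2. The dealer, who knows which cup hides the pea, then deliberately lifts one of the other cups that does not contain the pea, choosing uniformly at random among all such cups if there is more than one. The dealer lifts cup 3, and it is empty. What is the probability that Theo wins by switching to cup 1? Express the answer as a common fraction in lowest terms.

Consider each possible location of the pea in turn.
If it is under cup 1 (prior 3/10): the dealer has no choice, probability 1; weight (3/10)·1 = 3/10.
If it is under cup 2 (prior 3/5): the dealer has 2 equally likely choices, so probability 1/2; weight (3/5)·(1/2) = 3/10.
If it is under cup 3 (prior 1/10): the dealer opened cup 3, so this case is ruled out; weight (1/10)·0 = 0.
The weights sum to 3/5.
So P(the pea under cup 1 | the dealer opened cup 3) = (3/10) / (3/5) = 1/2.

1/2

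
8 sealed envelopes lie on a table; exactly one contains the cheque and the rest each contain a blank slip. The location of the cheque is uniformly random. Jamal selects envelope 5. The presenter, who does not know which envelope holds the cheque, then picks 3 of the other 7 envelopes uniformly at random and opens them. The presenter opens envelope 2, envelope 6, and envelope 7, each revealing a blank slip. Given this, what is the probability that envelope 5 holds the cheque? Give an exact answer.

1/5

Consider each possible location of the cheque in turn.
If it is in any of envelopes 1, 3, 4, 5, and 8 (prior 1/8 each): the presenter picks exactly this set with probability 1/35 regardless, and none is the prize; weight (1/8)·(1/35) = 1/280 each.
If it is in any of envelopes 2, 6, and 7 (prior 1/8 each): that envelope was opened and seen not to hold the prize — ruled out; weight (1/8)·0 = 0 each.
The weights sum to 1/56.
So P(the cheque in envelope 5 | the presenter opened envelope 2, envelope 6, and envelope 7) = (1/280) / (1/56) = 1/5.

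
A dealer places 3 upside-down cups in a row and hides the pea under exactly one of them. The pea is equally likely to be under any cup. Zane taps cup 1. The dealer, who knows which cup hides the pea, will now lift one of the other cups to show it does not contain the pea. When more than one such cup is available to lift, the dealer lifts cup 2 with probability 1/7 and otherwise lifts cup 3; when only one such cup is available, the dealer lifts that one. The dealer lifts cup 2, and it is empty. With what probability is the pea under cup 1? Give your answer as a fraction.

Condition on the true location of the pea.
If it is under cup 1 (prior 1/3): cup 2 is available, opened with probability 1/7; weight (1/3)·(1/7) = 1/21.
If it is under cup 2 (prior 1/3): the dealer opened cup 2, so this case is ruled out; weight (1/3)·0 = 0.
If it is under cup 3 (prior 1/3): only cup 2 is available, probability 1; weight (1/3)·1 = 1/3.
The weights sum to 8/21.
So P(the pea under cup 1 | the dealer opened cup 2) = (1/21) / (8/21) = 1/8.

1/8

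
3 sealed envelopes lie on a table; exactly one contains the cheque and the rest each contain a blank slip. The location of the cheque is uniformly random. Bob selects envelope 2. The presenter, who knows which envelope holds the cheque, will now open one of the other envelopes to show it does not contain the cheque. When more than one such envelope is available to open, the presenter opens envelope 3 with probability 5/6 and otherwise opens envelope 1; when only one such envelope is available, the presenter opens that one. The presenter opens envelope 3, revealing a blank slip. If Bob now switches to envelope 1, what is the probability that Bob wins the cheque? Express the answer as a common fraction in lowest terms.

Condition on the true location of the cheque.
If it is in envelope 1 (prior 1/3): only envelope 3 is available, probability 1; weight (1/3)·1 = 1/3.
If it is in envelope 2 (prior 1/3): envelope 3 is available, opened with probability 5/6; weight (1/3)·(5/6) = 5/18.
If it is in envelope 3 (prior 1/3): the presenter opened envelope 3, so this case is ruled out; weight (1/3)·0 = 0.
The weights sum to 11/18.
So P(the cheque in envelope 1 | the presenter opened envelope 3) = (1/3) / (11/18) = 6/11.

6/11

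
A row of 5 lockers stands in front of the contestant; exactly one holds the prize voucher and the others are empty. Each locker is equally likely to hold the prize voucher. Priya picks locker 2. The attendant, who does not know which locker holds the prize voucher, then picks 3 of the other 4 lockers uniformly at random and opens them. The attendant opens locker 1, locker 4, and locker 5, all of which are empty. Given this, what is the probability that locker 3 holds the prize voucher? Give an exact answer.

Condition on the true location of the prize voucher.
If it is in any of lockers 1, 4, and 5 (prior 1/5 each): that locker was opened and seen not to hold the prize — ruled out; weight (1/5)·0 = 0 each.
If it is in either of lockers 2 and 3 (prior 1/5 each): the attendant picks exactly this set with probability 1/4 regardless, and none is the prize; weight (1/5)·(1/4) = 1/20 each.
The weights sum to 1/10.
So P(the prize voucher in locker 3 | the attendant opened locker 1, locker 4, and locker 5) = (1/20) / (1/10) = 1/2.

1/2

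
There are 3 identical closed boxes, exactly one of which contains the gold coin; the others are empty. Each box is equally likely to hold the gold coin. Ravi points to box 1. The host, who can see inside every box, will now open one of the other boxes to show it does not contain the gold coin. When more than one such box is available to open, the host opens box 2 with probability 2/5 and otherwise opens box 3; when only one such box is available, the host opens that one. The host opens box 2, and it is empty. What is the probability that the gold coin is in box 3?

Apply Bayes' rule, conditioning on where the gold coin actually is.
If it is in box 1 (prior 1/3): box 2 is available, opened with probability 2/5; weight (1/3)·(2/5) = 2/15.
If it is in box 2 (prior 1/3): the host opened box 2, so this case is ruled out; weight (1/3)·0 = 0.
If it is in box 3 (prior 1/3): only box 2 is available, probability 1; weight (1/3)·1 = 1/3.
The weights sum to 7/15.
So P(the gold coin in box 3 | the host opened box 2) = (1/3) / (7/15) = 5/7.

5/7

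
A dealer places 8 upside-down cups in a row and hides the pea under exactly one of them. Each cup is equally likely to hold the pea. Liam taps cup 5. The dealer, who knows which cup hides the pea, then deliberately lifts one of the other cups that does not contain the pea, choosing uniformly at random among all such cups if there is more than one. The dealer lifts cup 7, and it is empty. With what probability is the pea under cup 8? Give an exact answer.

7/48

Consider each possible location of the pea in turn.
If it is under any of cups 1, 2, 3, 4, 6, and 8 (prior 1/8 each): the dealer has 6 equally likely choices, so probability 1/6; weight (1/8)·(1/6) = 1/48 each.
If it is under cup 5 (prior 1/8): the dealer has 7 equally likely choices, so probability 1/7; weight (1/8)·(1/7) = 1/56.
If it is under cup 7 (prior 1/8): the dealer opened cup 7, so this case is ruled out; weight (1/8)·0 = 0.
The weights sum to 1/7.
So P(the pea under cup 8 | the dealer opened cup 7) = (1/48) / (1/7) = 7/48.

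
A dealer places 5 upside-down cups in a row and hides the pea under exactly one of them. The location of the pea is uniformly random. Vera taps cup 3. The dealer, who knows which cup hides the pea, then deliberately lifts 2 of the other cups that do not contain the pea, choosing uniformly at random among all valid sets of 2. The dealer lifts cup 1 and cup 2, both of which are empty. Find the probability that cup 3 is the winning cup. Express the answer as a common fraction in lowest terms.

1/5

Consider each possible location of the pea in turn.
If it is under either of cups 1 and 2 (prior 1/5 each): that cup was opened and seen not to hold the prize — ruled out; weight (1/5)·0 = 0 each.
If it is under cup 3 (prior 1/5): the dealer has 6 equally likely choices, so probability 1/6; weight (1/5)·(1/6) = 1/30.
If it is under either of cups 4 and 5 (prior 1/5 each): the dealer has 3 equally likely choices, so probability 1/3; weight (1/5)·(1/3) = 1/15 each.
The weights sum to 1/6.
So P(the pea under cup 3 | the dealer opened cup 1 and cup 2) = (1/30) / (1/6) = 1/5.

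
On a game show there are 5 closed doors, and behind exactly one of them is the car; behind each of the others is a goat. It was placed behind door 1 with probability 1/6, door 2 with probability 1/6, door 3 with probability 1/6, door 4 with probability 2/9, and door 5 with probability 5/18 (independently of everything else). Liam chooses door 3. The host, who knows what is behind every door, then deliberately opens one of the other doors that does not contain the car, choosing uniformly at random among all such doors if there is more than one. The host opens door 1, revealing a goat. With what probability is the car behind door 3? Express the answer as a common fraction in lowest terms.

3/19

Apply Bayes' rule, conditioning on where the car actually is.
If it is behind door 1 (prior 1/6): the host opened door 1, so this case is ruled out; weight (1/6)·0 = 0.
If it is behind door 2 (prior 1/6): the host has 3 equally likely choices, so probability 1/3; weight (1/6)·(1/3) = 1/18.
If it is behind door 3 (prior 1/6): the host has 4 equally likely choices, so probability 1/4; weight (1/6)·(1/4) = 1/24.
If it is behind door 4 (prior 2/9): the host has 3 equally likely choices, so probability 1/3; weight (2/9)·(1/3) = 2/27.
If it is behind door 5 (prior 5/18): the host has 3 equally likely choices, so probability 1/3; weight (5/18)·(1/3) = 5/54.
The weights sum to 19/72.
So P(the car behind door 3 | the host opened door 1) = (1/24) / (19/72) = 3/19.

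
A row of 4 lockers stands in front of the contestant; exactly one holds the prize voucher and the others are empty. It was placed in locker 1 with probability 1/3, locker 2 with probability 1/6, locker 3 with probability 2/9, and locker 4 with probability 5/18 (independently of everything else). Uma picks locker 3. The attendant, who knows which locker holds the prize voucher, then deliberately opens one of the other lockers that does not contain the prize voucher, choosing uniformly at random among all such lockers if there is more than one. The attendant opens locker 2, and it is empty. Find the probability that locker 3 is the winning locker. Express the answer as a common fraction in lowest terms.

8/41

Condition on the true location of the prize voucher.
If it is in locker 1 (prior 1/3): the attendant has 2 equally likely choices, so probability 1/2; weight (1/3)·(1/2) = 1/6.
If it is in locker 2 (prior 1/6): the attendant opened locker 2, so this case is ruled out; weight (1/6)·0 = 0.
If it is in locker 3 (prior 2/9): the attendant has 3 equally likely choices, so probability 1/3; weight (2/9)·(1/3) = 2/27.
If it is in locker 4 (prior 5/18): the attendant has 2 equally likely choices, so probability 1/2; weight (5/18)·(1/2) = 5/36.
The weights sum to 41/108.
So P(the prize voucher in locker 3 | the attendant opened locker 2) = (2/27) / (41/108) = 8/41.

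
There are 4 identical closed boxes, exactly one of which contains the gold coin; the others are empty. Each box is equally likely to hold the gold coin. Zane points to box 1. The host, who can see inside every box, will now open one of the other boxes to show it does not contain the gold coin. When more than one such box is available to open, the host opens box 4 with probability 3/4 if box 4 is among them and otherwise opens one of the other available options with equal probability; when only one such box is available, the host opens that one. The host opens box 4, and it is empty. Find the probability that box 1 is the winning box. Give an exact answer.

1/3

Apply Bayes' rule, conditioning on where the gold coin actually is.
If it is in any of boxes 1, 2, and 3 (prior 1/4 each): box 4 is available, opened with probability 3/4; weight (1/4)·(3/4) = 3/16 each.
If it is in box 4 (prior 1/4): the host opened box 4, so this case is ruled out; weight (1/4)·0 = 0.
The weights sum to 9/16.
So P(the gold coin in box 1 | the host opened box 4) = (3/16) / (9/16) = 1/3.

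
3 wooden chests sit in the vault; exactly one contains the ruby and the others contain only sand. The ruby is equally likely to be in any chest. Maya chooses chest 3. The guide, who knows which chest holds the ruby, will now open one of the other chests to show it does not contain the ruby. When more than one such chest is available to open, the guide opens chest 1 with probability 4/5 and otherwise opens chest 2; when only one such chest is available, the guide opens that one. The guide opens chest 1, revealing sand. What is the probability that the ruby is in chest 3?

Consider each possible location of the ruby in turn.
If it is in chest 1 (prior 1/3): the guide opened chest 1, so this case is ruled out; weight (1/3)·0 = 0.
If it is in chest 2 (prior 1/3): only chest 1 is available, probability 1; weight (1/3)·1 = 1/3.
If it is in chest 3 (prior 1/3): chest 1 is available, opened with probability 4/5; weight (1/3)·(4/5) = 4/15.
The weights sum to 3/5.
So P(the ruby in chest 3 | the guide opened chest 1) = (4/15) / (3/5) = 4/9.

4/9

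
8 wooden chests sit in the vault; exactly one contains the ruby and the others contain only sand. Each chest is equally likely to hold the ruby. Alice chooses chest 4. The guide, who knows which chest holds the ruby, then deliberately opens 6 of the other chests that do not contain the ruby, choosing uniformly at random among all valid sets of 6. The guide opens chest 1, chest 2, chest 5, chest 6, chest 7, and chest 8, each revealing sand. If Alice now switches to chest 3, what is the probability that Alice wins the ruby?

Apply Bayes' rule, conditioning on where the ruby actually is.
If it is in any of chests 1, 2, 5, 6, 7, and 8 (prior 1/8 each): that chest was opened and seen not to hold the prize — ruled out; weight (1/8)·0 = 0 each.
If it is in chest 3 (prior 1/8): the guide has no choice, probability 1; weight (1/8)·1 = 1/8.
If it is in chest 4 (prior 1/8): the guide has 7 equally likely choices, so probability 1/7; weight (1/8)·(1/7) = 1/56.
The weights sum to 1/7.
So P(the ruby in chest 3 | the guide opened chest 1, chest 2, chest 5, chest 6, chest 7, and chest 8) = (1/8) / (1/7) = 7/8.

7/8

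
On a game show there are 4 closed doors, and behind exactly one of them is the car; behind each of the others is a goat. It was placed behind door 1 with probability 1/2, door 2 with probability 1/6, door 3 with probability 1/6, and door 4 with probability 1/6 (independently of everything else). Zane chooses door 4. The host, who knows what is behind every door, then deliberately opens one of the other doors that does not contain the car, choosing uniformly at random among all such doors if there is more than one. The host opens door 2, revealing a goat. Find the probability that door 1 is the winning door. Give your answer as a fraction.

9/14

Apply Bayes' rule, conditioning on where the car actually is.
If it is behind door 1 (prior 1/2): the host has 2 equally likely choices, so probability 1/2; weight (1/2)·(1/2) = 1/4.
If it is behind door 2 (prior 1/6): the host opened door 2, so this case is ruled out; weight (1/6)·0 = 0.
If it is behind door 3 (prior 1/6): the host has 2 equally likely choices, so probability 1/2; weight (1/6)·(1/2) = 1/12.
If it is behind door 4 (prior 1/6): the host has 3 equally likely choices, so probability 1/3; weight (1/6)·(1/3) = 1/18.
The weights sum to 7/18.
So P(the car behind door 1 | the host opened door 2) = (1/4) / (7/18) = 9/14.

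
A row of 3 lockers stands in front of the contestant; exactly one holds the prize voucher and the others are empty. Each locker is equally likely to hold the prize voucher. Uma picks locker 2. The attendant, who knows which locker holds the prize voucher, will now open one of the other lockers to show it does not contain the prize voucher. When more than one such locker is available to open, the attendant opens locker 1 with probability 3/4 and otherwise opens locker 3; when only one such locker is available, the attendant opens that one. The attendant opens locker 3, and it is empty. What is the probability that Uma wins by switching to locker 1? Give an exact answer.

4/5

Consider each possible location of the prize voucher in turn.
If it is in locker 1 (prior 1/3): only locker 3 is available, probability 1; weight (1/3)·1 = 1/3.
If it is in locker 2 (prior 1/3): locker 1 is available but not opened, probability 1/4; weight (1/3)·(1/4) = 1/12.
If it is in locker 3 (prior 1/3): the attendant opened locker 3, so this case is ruled out; weight (1/3)·0 = 0.
The weights sum to 5/12.
So P(the prize voucher in locker 1 | the attendant opened locker 3) = (1/3) / (5/12) = 4/5.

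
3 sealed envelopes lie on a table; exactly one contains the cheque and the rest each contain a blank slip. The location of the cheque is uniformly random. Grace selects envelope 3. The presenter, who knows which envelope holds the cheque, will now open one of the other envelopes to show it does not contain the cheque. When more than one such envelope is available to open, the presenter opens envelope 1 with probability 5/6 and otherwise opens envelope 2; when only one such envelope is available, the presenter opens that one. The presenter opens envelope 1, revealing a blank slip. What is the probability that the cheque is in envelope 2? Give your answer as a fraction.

6/11

Apply Bayes' rule, conditioning on where the cheque actually is.
If it is in envelope 1 (prior 1/3): the presenter opened envelope 1, so this case is ruled out; weight (1/3)·0 = 0.
If it is in envelope 2 (prior 1/3): only envelope 1 is available, probability 1; weight (1/3)·1 = 1/3.
If it is in envelope 3 (prior 1/3): envelope 1 is available, opened with probability 5/6; weight (1/3)·(5/6) = 5/18.
The weights sum to 11/18.
So P(the cheque in envelope 2 | the presenter opened envelope 1) = (1/3) / (11/18) = 6/11.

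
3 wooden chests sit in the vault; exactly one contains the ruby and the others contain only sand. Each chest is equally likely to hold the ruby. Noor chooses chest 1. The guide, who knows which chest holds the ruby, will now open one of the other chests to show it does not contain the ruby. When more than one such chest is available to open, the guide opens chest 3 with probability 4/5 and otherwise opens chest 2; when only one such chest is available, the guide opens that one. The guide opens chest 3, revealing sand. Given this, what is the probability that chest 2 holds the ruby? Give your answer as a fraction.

Consider each possible location of the ruby in turn.
If it is in chest 1 (prior 1/3): chest 3 is available, opened with probability 4/5; weight (1/3)·(4/5) = 4/15.
If it is in chest 2 (prior 1/3): only chest 3 is available, probability 1; weight (1/3)·1 = 1/3.
If it is in chest 3 (prior 1/3): the guide opened chest 3, so this case is ruled out; weight (1/3)·0 = 0.
The weights sum to 3/5.
So P(the ruby in chest 2 | the guide opened chest 3) = (1/3) / (3/5) = 5/9.

5/9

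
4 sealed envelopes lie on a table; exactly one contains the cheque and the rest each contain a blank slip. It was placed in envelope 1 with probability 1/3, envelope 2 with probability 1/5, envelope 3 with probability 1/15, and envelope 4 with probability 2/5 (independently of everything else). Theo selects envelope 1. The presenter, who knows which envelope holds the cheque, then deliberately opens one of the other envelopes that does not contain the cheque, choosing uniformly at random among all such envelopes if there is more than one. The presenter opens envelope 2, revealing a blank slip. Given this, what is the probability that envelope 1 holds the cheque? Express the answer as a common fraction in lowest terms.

Apply Bayes' rule, conditioning on where the cheque actually is.
If it is in envelope 1 (prior 1/3): the presenter has 3 equally likely choices, so probability 1/3; weight (1/3)·(1/3) = 1/9.
If it is in envelope 2 (prior 1/5): the presenter opened envelope 2, so this case is ruled out; weight (1/5)·0 = 0.
If it is in envelope 3 (prior 1/15): the presenter has 2 equally likely choices, so probability 1/2; weight (1/15)·(1/2) = 1/30.
If it is in envelope 4 (prior 2/5): the presenter has 2 equally likely choices, so probability 1/2; weight (2/5)·(1/2) = 1/5.
The weights sum to 31/90.
So P(the cheque in envelope 1 | the presenter opened envelope 2) = (1/9) / (31/90) = 10/31.

10/31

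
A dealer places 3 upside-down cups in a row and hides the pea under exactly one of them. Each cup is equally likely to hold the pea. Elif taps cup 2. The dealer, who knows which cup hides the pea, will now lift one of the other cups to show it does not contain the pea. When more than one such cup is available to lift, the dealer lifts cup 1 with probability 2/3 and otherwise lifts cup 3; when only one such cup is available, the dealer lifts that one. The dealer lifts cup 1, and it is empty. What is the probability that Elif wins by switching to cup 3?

3/5

Consider each possible location of the pea in turn.
If it is under cup 1 (prior 1/3): the dealer opened cup 1, so this case is ruled out; weight (1/3)·0 = 0.
If it is under cup 2 (prior 1/3): cup 1 is available, opened with probability 2/3; weight (1/3)·(2/3) = 2/9.
If it is under cup 3 (prior 1/3): only cup 1 is available, probability 1; weight (1/3)·1 = 1/3.
The weights sum to 5/9.
So P(the pea under cup 3 | the dealer opened cup 1) = (1/3) / (5/9) = 3/5.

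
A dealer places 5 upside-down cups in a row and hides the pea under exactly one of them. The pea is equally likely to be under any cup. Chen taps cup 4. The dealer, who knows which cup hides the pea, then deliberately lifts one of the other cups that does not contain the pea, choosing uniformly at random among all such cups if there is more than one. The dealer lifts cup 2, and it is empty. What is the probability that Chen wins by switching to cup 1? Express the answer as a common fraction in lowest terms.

4/15

Condition on the true location of the pea.
If it is under any of cups 1, 3, and 5 (prior 1/5 each): the dealer has 3 equally likely choices, so probability 1/3; weight (1/5)·(1/3) = 1/15 each.
If it is under cup 2 (prior 1/5): the dealer opened cup 2, so this case is ruled out; weight (1/5)·0 = 0.
If it is under cup 4 (prior 1/5): the dealer has 4 equally likely choices, so probability 1/4; weight (1/5)·(1/4) = 1/20.
The weights sum to 1/4.
So P(the pea under cup 1 | the dealer opened cup 2) = (1/15) / (1/4) = 4/15.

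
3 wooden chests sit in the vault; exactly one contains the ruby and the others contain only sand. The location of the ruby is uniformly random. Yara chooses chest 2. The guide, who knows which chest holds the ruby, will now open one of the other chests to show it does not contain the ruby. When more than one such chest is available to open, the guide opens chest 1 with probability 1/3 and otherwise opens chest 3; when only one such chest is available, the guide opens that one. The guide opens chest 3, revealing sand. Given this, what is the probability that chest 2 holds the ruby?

Condition on the true location of the ruby.
If it is in chest 1 (prior 1/3): only chest 3 is available, probability 1; weight (1/3)·1 = 1/3.
If it is in chest 2 (prior 1/3): chest 1 is available but not opened, probability 2/3; weight (1/3)·(2/3) = 2/9.
If it is in chest 3 (prior 1/3): the guide opened chest 3, so this case is ruled out; weight (1/3)·0 = 0.
The weights sum to 5/9.
So P(the ruby in chest 2 | the guide opened chest 3) = (2/9) / (5/9) = 2/5.

2/5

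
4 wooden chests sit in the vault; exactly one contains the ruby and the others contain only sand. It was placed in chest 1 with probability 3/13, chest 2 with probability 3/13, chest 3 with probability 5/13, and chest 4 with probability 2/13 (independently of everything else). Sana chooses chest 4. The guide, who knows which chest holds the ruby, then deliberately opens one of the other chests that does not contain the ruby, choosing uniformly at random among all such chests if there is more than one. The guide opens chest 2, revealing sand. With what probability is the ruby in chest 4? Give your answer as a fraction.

1/7

Consider each possible location of the ruby in turn.
If it is in chest 1 (prior 3/13): the guide has 2 equally likely choices, so probability 1/2; weight (3/13)·(1/2) = 3/26.
If it is in chest 2 (prior 3/13): the guide opened chest 2, so this case is ruled out; weight (3/13)·0 = 0.
If it is in chest 3 (prior 5/13): the guide has 2 equally likely choices, so probability 1/2; weight (5/13)·(1/2) = 5/26.
If it is in chest 4 (prior 2/13): the guide has 3 equally likely choices, so probability 1/3; weight (2/13)·(1/3) = 2/39.
The weights sum to 14/39.
So P(the ruby in chest 4 | the guide opened chest 2) = (2/39) / (14/39) = 1/7.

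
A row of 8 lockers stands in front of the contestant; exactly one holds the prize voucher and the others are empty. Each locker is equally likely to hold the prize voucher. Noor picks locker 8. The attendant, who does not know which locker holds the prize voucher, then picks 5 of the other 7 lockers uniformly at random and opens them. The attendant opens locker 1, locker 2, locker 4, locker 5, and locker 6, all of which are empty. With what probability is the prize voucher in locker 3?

Consider each possible location of the prize voucher in turn.
If it is in any of lockers 1, 2, 4, 5, and 6 (prior 1/8 each): that locker was opened and seen not to hold the prize — ruled out; weight (1/8)·0 = 0 each.
If it is in any of lockers 3, 7, and 8 (prior 1/8 each): the attendant picks exactly this set with probability 1/21 regardless, and none is the prize; weight (1/8)·(1/21) = 1/168 each.
The weights sum to 1/56.
So P(the prize voucher in locker 3 | the attendant opened locker 1, locker 2, locker 4, locker 5, and locker 6) = (1/168) / (1/56) = 1/3.

1/3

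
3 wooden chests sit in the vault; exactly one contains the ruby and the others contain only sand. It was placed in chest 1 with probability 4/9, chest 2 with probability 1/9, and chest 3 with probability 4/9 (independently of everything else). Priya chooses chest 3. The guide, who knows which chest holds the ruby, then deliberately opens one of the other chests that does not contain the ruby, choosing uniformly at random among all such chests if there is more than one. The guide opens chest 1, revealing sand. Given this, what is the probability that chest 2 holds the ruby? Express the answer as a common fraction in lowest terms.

Condition on the true location of the ruby.
If it is in chest 1 (prior 4/9): the guide opened chest 1, so this case is ruled out; weight (4/9)·0 = 0.
If it is in chest 2 (prior 1/9): the guide has no choice, probability 1; weight (1/9)·1 = 1/9.
If it is in chest 3 (prior 4/9): the guide has 2 equally likely choices, so probability 1/2; weight (4/9)·(1/2) = 2/9.
The weights sum to 1/3.
So P(the ruby in chest 2 | the guide opened chest 1) = (1/9) / (1/3) = 1/3.

1/3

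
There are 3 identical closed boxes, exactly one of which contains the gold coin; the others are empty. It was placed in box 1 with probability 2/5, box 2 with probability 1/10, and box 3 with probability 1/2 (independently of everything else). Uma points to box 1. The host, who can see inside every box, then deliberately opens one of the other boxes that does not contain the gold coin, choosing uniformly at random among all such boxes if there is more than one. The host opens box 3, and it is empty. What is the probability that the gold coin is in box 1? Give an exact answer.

2/3

Consider each possible location of the gold coin in turn.
If it is in box 1 (prior 2/5): the host has 2 equally likely choices, so probability 1/2; weight (2/5)·(1/2) = 1/5.
If it is in box 2 (prior 1/10): the host has no choice, probability 1; weight (1/10)·1 = 1/10.
If it is in box 3 (prior 1/2): the host opened box 3, so this case is ruled out; weight (1/2)·0 = 0.
The weights sum to 3/10.
So P(the gold coin in box 1 | the host opened box 3) = (1/5) / (3/10) = 2/3.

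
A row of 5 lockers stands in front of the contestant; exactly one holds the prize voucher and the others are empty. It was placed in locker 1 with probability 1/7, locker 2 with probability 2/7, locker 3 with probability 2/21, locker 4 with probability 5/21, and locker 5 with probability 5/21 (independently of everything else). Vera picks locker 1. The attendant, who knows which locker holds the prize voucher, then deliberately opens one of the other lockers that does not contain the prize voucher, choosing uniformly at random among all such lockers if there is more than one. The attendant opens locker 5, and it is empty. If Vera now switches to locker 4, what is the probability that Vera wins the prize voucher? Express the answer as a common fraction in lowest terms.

20/61

Condition on the true location of the prize voucher.
If it is in locker 1 (prior 1/7): the attendant has 4 equally likely choices, so probability 1/4; weight (1/7)·(1/4) = 1/28.
If it is in locker 2 (prior 2/7): the attendant has 3 equally likely choices, so probability 1/3; weight (2/7)·(1/3) = 2/21.
If it is in locker 3 (prior 2/21): the attendant has 3 equally likely choices, so probability 1/3; weight (2/21)·(1/3) = 2/63.
If it is in locker 4 (prior 5/21): the attendant has 3 equally likely choices, so probability 1/3; weight (5/21)·(1/3) = 5/63.
If it is in locker 5 (prior 5/21): the attendant opened locker 5, so this case is ruled out; weight (5/21)·0 = 0.
The weights sum to 61/252.
So P(the prize voucher in locker 4 | the attendant opened locker 5) = (5/63) / (61/252) = 20/61.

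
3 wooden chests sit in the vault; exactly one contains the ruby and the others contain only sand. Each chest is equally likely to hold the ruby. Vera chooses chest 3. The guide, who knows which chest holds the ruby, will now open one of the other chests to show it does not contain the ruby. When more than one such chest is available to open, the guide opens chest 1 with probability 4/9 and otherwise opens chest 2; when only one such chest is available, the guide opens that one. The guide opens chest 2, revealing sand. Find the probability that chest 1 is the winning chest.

Condition on the true location of the ruby.
If it is in chest 1 (prior 1/3): only chest 2 is available, probability 1; weight (1/3)·1 = 1/3.
If it is in chest 2 (prior 1/3): the guide opened chest 2, so this case is ruled out; weight (1/3)·0 = 0.
If it is in chest 3 (prior 1/3): chest 1 is available but not opened, probability 5/9; weight (1/3)·(5/9) = 5/27.
The weights sum to 14/27.
So P(the ruby in chest 1 | the guide opened chest 2) = (1/3) / (14/27) = 9/14.

9/14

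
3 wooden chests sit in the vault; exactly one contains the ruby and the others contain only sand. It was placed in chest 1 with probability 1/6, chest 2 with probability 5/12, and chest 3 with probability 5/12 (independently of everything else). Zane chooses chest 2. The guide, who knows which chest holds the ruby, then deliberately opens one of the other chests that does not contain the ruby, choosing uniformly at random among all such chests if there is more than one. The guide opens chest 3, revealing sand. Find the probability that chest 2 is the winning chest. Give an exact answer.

5/9

Condition on the true location of the ruby.
If it is in chest 1 (prior 1/6): the guide has no choice, probability 1; weight (1/6)·1 = 1/6.
If it is in chest 2 (prior 5/12): the guide has 2 equally likely choices, so probability 1/2; weight (5/12)·(1/2) = 5/24.
If it is in chest 3 (prior 5/12): the guide opened chest 3, so this case is ruled out; weight (5/12)·0 = 0.
The weights sum to 3/8.
So P(the ruby in chest 2 | the guide opened chest 3) = (5/24) / (3/8) = 5/9.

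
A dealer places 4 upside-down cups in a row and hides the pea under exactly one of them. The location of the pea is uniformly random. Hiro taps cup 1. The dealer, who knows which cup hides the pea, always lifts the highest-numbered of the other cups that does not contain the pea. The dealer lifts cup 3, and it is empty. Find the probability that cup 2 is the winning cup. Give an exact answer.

Condition on the true location of the pea.
If it is under either of cups 1 and 2 (prior 1/4 each): the dealer would have opened cup 4 instead, probability 0; weight (1/4)·0 = 0 each.
If it is under cup 3 (prior 1/4): the dealer opened cup 3, so this case is ruled out; weight (1/4)·0 = 0.
If it is under cup 4 (prior 1/4): cup 3 is the highest-numbered option available, probability 1; weight (1/4)·1 = 1/4.
The weights sum to 1/4.
So P(the pea under cup 2 | the dealer opened cup 3) = 0 / (1/4) = 0.

0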